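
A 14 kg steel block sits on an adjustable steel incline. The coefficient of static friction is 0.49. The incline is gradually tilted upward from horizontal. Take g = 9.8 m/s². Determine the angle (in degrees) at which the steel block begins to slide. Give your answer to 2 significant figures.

26°

At the threshold of sliding, static friction is at its maximum μ_s N and exactly balances the weight component along the incline: mg sin θ = μ_s mg cos θ.
Hence tan θ = μ_s = 0.49, so θ = arctan(0.49) = 26.1049°.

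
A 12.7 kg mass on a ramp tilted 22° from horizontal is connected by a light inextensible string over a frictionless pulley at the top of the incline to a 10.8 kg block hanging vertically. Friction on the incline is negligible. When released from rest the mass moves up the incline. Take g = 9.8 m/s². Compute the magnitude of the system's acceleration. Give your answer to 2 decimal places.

2.52 m/s²

For the mass on the incline: the weight component along the slope is m₁g sin 22° = 12.7 × 9.8 × 0.3746 = 46.623 N and the normal force is N = m₁g cos 22° = 115.397 N.
Newton's second law for the mass (up-slope positive): T − 46.623 = 12.7 a. For the hanging block (downward positive): 10.8 × 9.8 − T = 10.8 a.
Adding the two equations eliminates T: 59.217 = 23.5 a, so a = 2.5199 m/s².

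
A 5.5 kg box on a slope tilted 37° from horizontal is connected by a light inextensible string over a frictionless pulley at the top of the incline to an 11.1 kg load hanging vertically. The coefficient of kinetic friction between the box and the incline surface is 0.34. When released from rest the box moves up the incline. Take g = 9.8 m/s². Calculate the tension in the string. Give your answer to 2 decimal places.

For the box on the incline: the weight component along the slope is m₁g sin 37° = 5.5 × 9.8 × 0.6018 = 32.437 N and the normal force is N = m₁g cos 37° = 43.046 N.
Kinetic friction opposes the box's motion up the incline: f = μN = 0.34 × 43.046 = 14.636 N acting down the slope.
Newton's second law for the box (up-slope positive): T − 32.437 − 14.636 = 5.5 a. For the hanging load (downward positive): 11.1 × 9.8 − T = 11.1 a.
Adding the two equations eliminates T: 61.707 = 16.6 a, so a = 3.7173 m/s².
Then from the hanging load's equation, T = 11.1 × (9.8 − 3.7173) = 67.518 N.

67.52 N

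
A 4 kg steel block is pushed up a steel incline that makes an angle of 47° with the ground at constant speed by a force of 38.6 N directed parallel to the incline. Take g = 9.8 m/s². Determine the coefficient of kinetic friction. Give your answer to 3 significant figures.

At constant speed ΣF = 0 along the incline. The applied 38.6 N acts up the slope; the weight component mg sin 47° = 28.669 N and kinetic friction μN both act down the slope.
So 38.6 = 28.669 + μ × 26.734, giving μ = (38.6 − 28.669) / 26.734 = 0.3715.

0.371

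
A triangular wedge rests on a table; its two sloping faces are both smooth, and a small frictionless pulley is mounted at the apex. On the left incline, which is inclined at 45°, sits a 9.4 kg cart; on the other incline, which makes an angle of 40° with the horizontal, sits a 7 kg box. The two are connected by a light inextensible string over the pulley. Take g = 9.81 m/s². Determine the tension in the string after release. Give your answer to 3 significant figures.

53.1 N

Resolve each weight along its own incline: the 9.4 kg mass has component 9.4 × 9.81 × sin 45° = 65.205 N down its slope, and the 7 kg mass has 7 × 9.81 × sin 40° = 44.140 N down its slope.
The 9.4 kg side's 65.205 N exceeds the other side's 44.140 N, so that mass slides down and the 7 kg mass slides up. Taking that direction as positive, Newton's second law for the whole system gives 65.205 − 44.140 = (9.4 + 7) a, so a = 21.065 / 16.4 = 1.2845 m/s².
For the 7 kg mass (up-slope positive): T − 44.140 = 7 × 1.2845, so T = 53.132 N.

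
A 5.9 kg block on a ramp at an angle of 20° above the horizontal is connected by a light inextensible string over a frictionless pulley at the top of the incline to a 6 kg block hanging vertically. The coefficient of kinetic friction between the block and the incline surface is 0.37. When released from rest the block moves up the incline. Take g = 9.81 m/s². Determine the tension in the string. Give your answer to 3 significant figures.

For the block on the incline: the weight component along the slope is m₁g sin 20° = 5.9 × 9.81 × 0.3420 = 19.795 N and the normal force is N = m₁g cos 20° = 54.388 N.
Kinetic friction opposes the block's motion up the incline: f = μN = 0.37 × 54.388 = 20.124 N acting down the slope.
Newton's second law for the block (up-slope positive): T − 19.795 − 20.124 = 5.9 a. For the hanging block (downward positive): 6 × 9.81 − T = 6 a.
Adding the two equations eliminates T: 18.941 = 11.9 a, so a = 1.5917 m/s².
Then from the hanging block's equation, T = 6 × (9.81 − 1.5917) = 49.310 N.

49.3 N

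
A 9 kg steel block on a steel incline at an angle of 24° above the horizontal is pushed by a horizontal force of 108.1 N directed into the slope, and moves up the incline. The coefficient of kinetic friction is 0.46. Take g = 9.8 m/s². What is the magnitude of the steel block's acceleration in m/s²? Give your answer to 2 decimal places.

0.62 m/s²

The horizontal push has components F cos 24° = 108.1 × 0.9135 = 98.749 N up the incline and F sin 24° = 108.1 × 0.4067 = 43.964 N pressing into the surface.
The normal force is therefore N = mg cos 24° + F sin 24° = 80.571 + 43.964 = 124.535 N, and kinetic friction down the slope is μN = 0.46 × 124.535 = 57.286 N.
Along the incline: F cos 24° − mg sin 24° − μN = ma, so 98.749 − 35.871 − 57.286 = 9 a, giving a = 0.6213 m/s².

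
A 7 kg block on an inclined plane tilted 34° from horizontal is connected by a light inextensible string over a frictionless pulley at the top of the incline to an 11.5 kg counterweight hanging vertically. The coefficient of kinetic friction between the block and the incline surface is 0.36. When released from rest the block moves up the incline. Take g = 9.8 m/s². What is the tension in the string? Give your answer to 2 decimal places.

79.22 N

For the block on the incline: the weight component along the slope is m₁g sin 34° = 7 × 9.8 × 0.5592 = 38.361 N and the normal force is N = m₁g cos 34° = 56.872 N.
Kinetic friction opposes the block's motion up the incline: f = μN = 0.36 × 56.872 = 20.474 N acting down the slope.
Newton's second law for the block (up-slope positive): T − 38.361 − 20.474 = 7 a. For the hanging counterweight (downward positive): 11.5 × 9.8 − T = 11.5 a.
Adding the two equations eliminates T: 53.865 = 18.5 a, so a = 2.9116 m/s².
Then from the hanging counterweight's equation, T = 11.5 × (9.8 − 2.9116) = 79.217 N.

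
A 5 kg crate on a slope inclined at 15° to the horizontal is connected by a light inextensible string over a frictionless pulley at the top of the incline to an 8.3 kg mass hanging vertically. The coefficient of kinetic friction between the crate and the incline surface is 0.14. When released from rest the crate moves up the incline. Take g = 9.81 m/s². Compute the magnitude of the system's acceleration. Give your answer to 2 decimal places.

4.67 m/s²

For the crate on the incline: the weight component along the slope is m₁g sin 15° = 5 × 9.81 × 0.2588 = 12.694 N and the normal force is N = m₁g cos 15° = 47.379 N.
Kinetic friction opposes the crate's motion up the incline: f = μN = 0.14 × 47.379 = 6.633 N acting down the slope.
Newton's second law for the crate (up-slope positive): T − 12.694 − 6.633 = 5 a. For the hanging mass (downward positive): 8.3 × 9.81 − T = 8.3 a.
Adding the two equations eliminates T: 62.096 = 13.3 a, so a = 4.6689 m/s².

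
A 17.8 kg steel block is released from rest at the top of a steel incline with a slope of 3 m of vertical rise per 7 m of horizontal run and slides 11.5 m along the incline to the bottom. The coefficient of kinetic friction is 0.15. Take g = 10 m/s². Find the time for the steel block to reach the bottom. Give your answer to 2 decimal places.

The weight component along the incline is mg sin 23.20° = 70.118 N and the normal force is N = mg cos 23.20° = 163.608 N.
Friction up the slope is f = μN = 0.15 × 163.608 = 24.541 N, so the net downslope force is 70.118 − 24.541 = 45.577 N and a = 45.577 / 17.8 = 2.5605 m/s².
Starting from rest, L = ½at², so t = √(2L/a) = √(2 × 11.5 / 2.5605) = 2.9971 s.

3.00 s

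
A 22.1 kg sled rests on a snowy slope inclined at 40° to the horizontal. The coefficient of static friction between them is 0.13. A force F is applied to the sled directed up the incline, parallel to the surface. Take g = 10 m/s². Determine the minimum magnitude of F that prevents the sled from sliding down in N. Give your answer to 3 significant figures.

The normal force is N = mg cos 40° = 169.296 N. With F at its minimum the sled is on the verge of sliding down, so static friction is at its maximum μ_s N = 0.13 × 169.296 = 22.008 N and acts up the slope.
Equilibrium along the incline: F + μ_s N = mg sin 40°, so F = 142.056 − 22.008 = 120.048 N.

120 N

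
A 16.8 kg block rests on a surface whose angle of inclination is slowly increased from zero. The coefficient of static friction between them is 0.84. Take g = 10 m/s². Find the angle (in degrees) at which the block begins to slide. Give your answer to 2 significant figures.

40°

At the threshold of sliding, static friction is at its maximum μ_s N and exactly balances the weight component along the incline: mg sin θ = μ_s mg cos θ.
Hence tan θ = μ_s = 0.84, so θ = arctan(0.84) = 40.0303°.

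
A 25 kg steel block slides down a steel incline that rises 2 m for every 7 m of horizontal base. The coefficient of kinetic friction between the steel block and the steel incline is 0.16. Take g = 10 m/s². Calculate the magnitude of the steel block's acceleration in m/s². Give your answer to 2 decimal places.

Resolving the weight along the incline: the component pulling the steel block down the slope is mg sin 15.95° = 25 × 10 × 0.2747 = 68.675 N, and the normal force is N = mg cos 15.95° = 25 × 10 × 0.9615 = 240.375 N.
Kinetic friction acts up the slope with magnitude f = μN = 0.16 × 240.375 = 38.460 N.
Net force along the incline is 68.675 − 38.460 = 30.215 N, so a = 30.215 / 25 = 1.2086 m/s².

1.21 m/s²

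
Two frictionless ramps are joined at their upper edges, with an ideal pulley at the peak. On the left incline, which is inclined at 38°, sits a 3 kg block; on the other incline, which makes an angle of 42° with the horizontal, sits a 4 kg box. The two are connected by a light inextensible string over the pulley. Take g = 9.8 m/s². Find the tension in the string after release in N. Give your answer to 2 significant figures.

22 N

Resolve each weight along its own incline: the 3 kg mass has component 3 × 9.8 × sin 38° = 18.100 N down its slope, and the 4 kg mass has 4 × 9.8 × sin 42° = 26.230 N down its slope.
The 4 kg side's 26.230 N exceeds the other side's 18.100 N, so that mass slides down and the 3 kg mass slides up. Taking that direction as positive, Newton's second law for the whole system gives 26.230 − 18.100 = (3 + 4) a, so a = 8.130 / 7 = 1.1614 m/s².
For the 3 kg mass (up-slope positive): T − 18.100 = 3 × 1.1614, so T = 21.584 N.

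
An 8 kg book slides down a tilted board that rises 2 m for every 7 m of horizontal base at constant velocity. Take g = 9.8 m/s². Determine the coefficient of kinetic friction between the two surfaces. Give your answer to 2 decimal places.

0.29

At constant velocity the net force along the incline is zero: mg sin 15.95° = μ mg cos 15.95°.
So μ = tan 15.95° = 0.2747 / 0.9615 = 0.2857.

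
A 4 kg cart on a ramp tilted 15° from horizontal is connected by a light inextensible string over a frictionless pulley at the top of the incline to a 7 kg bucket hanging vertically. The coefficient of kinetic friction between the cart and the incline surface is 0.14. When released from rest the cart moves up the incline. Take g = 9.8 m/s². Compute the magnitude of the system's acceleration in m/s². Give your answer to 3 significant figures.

4.83 m/s²

For the cart on the incline: the weight component along the slope is m₁g sin 15° = 4 × 9.8 × 0.2588 = 10.145 N and the normal force is N = m₁g cos 15° = 37.864 N.
Kinetic friction opposes the cart's motion up the incline: f = μN = 0.14 × 37.864 = 5.301 N acting down the slope.
Newton's second law for the cart (up-slope positive): T − 10.145 − 5.301 = 4 a. For the hanging bucket (downward positive): 7 × 9.8 − T = 7 a.
Adding the two equations eliminates T: 53.154 = 11 a, so a = 4.8322 m/s².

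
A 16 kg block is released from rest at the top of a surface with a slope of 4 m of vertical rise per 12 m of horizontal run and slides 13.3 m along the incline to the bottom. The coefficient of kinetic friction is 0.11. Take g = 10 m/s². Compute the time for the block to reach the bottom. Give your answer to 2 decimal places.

The weight component along the incline is mg sin 18.43° = 50.596 N and the normal force is N = mg cos 18.43° = 151.789 N.
Friction up the slope is f = μN = 0.11 × 151.789 = 16.697 N, so the net downslope force is 50.596 − 16.697 = 33.899 N and a = 33.899 / 16 = 2.1187 m/s².
Starting from rest, L = ½at², so t = √(2L/a) = √(2 × 13.3 / 2.1187) = 3.5433 s.

3.54 s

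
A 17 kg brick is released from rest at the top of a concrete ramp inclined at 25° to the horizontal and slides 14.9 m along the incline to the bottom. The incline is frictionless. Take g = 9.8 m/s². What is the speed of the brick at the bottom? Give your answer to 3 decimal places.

The weight component along the incline is mg sin 25° = 70.408 N and the normal force is N = mg cos 25° = 150.991 N.
With no friction, a = g sin 25° = 4.1417 m/s².
Starting from rest over a distance of 14.9 m, v² = 2aL = 2 × 4.1417 × 14.9 = 123.4227, so v = 11.1096 m/s.

11.110 m/s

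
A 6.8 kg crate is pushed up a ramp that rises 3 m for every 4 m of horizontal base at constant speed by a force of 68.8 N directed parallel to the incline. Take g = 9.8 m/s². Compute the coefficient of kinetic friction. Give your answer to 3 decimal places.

At constant speed ΣF = 0 along the incline. The applied 68.8 N acts up the slope; the weight component mg sin 36.87° = 39.984 N and kinetic friction μN both act down the slope.
So 68.8 = 39.984 + μ × 53.312, giving μ = (68.8 − 39.984) / 53.312 = 0.5405.

0.541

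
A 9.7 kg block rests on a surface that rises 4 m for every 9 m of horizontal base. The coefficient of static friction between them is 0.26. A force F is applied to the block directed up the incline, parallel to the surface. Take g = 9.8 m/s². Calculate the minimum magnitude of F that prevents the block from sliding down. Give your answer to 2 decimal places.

16.02 N

The normal force is N = mg cos 23.96° = 86.867 N. With F at its minimum the block is on the verge of sliding down, so static friction is at its maximum μ_s N = 0.26 × 86.867 = 22.585 N and acts up the slope.
Equilibrium along the incline: F + μ_s N = mg sin 23.96°, so F = 38.608 − 22.585 = 16.023 N.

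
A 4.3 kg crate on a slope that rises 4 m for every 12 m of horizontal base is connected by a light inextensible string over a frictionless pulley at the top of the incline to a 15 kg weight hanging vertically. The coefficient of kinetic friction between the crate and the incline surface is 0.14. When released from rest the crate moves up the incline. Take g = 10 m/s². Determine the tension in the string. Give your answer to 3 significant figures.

For the crate on the incline: the weight component along the slope is m₁g sin 18.43° = 4.3 × 10 × 0.3162 = 13.597 N and the normal force is N = m₁g cos 18.43° = 40.793 N.
Kinetic friction opposes the crate's motion up the incline: f = μN = 0.14 × 40.793 = 5.711 N acting down the slope.
Newton's second law for the crate (up-slope positive): T − 13.597 − 5.711 = 4.3 a. For the hanging weight (downward positive): 15 × 10 − T = 15 a.
Adding the two equations eliminates T: 130.692 = 19.3 a, so a = 6.7716 m/s².
Then from the hanging weight's equation, T = 15 × (10 − 6.7716) = 48.426 N.

48.4 N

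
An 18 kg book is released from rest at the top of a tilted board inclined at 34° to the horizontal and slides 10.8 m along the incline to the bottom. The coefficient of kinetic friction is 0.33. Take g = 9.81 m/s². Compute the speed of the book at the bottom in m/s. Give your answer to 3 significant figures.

The weight component along the incline is mg sin 34° = 98.742 N and the normal force is N = mg cos 34° = 146.391 N.
Friction up the slope is f = μN = 0.33 × 146.391 = 48.309 N, so the net downslope force is 98.742 − 48.309 = 50.433 N and a = 50.433 / 18 = 2.8018 m/s².
Starting from rest over a distance of 10.8 m, v² = 2aL = 2 × 2.8018 × 10.8 = 60.5189, so v = 7.7794 m/s.

7.78 m/s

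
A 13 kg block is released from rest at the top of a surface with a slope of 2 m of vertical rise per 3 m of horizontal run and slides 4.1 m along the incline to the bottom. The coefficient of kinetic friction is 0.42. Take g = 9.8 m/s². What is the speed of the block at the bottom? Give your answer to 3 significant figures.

The weight component along the incline is mg sin 33.69° = 70.669 N and the normal force is N = mg cos 33.69° = 106.003 N.
Friction up the slope is f = μN = 0.42 × 106.003 = 44.521 N, so the net downslope force is 70.669 − 44.521 = 26.148 N and a = 26.148 / 13 = 2.0114 m/s².
Starting from rest over a distance of 4.1 m, v² = 2aL = 2 × 2.0114 × 4.1 = 16.4935, so v = 4.0612 m/s.

4.06 m/s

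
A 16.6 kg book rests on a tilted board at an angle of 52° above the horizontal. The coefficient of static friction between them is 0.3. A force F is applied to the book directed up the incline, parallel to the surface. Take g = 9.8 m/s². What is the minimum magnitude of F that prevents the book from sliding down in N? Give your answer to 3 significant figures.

98.1 N

The normal force is N = mg cos 52° = 100.156 N. With F at its minimum the book is on the verge of sliding down, so static friction is at its maximum μ_s N = 0.3 × 100.156 = 30.047 N and acts up the slope.
Equilibrium along the incline: F + μ_s N = mg sin 52°, so F = 128.194 − 30.047 = 98.147 N.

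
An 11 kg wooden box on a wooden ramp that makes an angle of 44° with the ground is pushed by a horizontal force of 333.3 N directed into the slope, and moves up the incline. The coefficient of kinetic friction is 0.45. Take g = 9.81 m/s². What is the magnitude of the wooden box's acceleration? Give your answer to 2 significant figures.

2.3 m/s²

The horizontal push has components F cos 44° = 333.3 × 0.7193 = 239.743 N up the incline and F sin 44° = 333.3 × 0.6947 = 231.544 N pressing into the surface.
The normal force is therefore N = mg cos 44° + F sin 44° = 77.620 + 231.544 = 309.164 N, and kinetic friction down the slope is μN = 0.45 × 309.164 = 139.124 N.
Along the incline: F cos 44° − mg sin 44° − μN = ma, so 239.743 − 74.965 − 139.124 = 11 a, giving a = 2.3322 m/s².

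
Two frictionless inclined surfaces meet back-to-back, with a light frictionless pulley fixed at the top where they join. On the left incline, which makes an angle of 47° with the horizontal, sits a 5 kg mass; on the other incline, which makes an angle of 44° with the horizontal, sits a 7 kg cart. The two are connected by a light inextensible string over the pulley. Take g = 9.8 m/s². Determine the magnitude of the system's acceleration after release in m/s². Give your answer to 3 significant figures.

0.985 m/s²

Resolve each weight along its own incline: the 5 kg mass has component 5 × 9.8 × sin 47° = 35.836 N down its slope, and the 7 kg mass has 7 × 9.8 × sin 44° = 47.654 N down its slope.
The 7 kg side's 47.654 N exceeds the other side's 35.836 N, so that mass slides down and the 5 kg mass slides up. Taking that direction as positive, Newton's second law for the whole system gives 47.654 − 35.836 = (5 + 7) a, so a = 11.818 / 12 = 0.9848 m/s².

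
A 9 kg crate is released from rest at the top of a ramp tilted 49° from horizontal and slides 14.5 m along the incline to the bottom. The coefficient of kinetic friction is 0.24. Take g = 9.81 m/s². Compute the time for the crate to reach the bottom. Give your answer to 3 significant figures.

The weight component along the incline is mg sin 49° = 66.633 N and the normal force is N = mg cos 49° = 57.923 N.
Friction up the slope is f = μN = 0.24 × 57.923 = 13.902 N, so the net downslope force is 66.633 − 13.902 = 52.731 N and a = 52.731 / 9 = 5.8590 m/s².
Starting from rest, L = ½at², so t = √(2L/a) = √(2 × 14.5 / 5.8590) = 2.2248 s.

2.22 s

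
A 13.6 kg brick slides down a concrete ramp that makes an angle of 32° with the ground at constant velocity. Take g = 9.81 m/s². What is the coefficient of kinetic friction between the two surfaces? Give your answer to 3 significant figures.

0.625

At constant velocity the net force along the incline is zero: mg sin 32° = μ mg cos 32°.
So μ = tan 32° = 0.5299 / 0.8480 = 0.6249.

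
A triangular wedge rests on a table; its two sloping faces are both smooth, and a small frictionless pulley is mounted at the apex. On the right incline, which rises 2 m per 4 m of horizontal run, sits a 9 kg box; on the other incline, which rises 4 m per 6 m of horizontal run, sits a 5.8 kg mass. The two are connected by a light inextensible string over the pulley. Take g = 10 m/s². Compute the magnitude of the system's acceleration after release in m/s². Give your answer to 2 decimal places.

Resolve each weight along its own incline: the 9 kg mass has component 9 × 10 × sin 26.57° = 40.249 N down its slope, and the 5.8 kg mass has 5.8 × 10 × sin 33.69° = 32.173 N down its slope.
The 9 kg side's 40.249 N exceeds the other side's 32.173 N, so that mass slides down and the 5.8 kg mass slides up. Taking that direction as positive, Newton's second law for the whole system gives 40.249 − 32.173 = (9 + 5.8) a, so a = 8.076 / 14.8 = 0.5457 m/s².

0.55 m/s²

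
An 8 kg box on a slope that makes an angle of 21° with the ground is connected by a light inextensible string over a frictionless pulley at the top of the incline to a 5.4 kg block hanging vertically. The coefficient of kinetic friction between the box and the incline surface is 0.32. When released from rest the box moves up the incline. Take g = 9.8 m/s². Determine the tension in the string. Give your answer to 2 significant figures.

For the box on the incline: the weight component along the slope is m₁g sin 21° = 8 × 9.8 × 0.3584 = 28.099 N and the normal force is N = m₁g cos 21° = 73.193 N.
Kinetic friction opposes the box's motion up the incline: f = μN = 0.32 × 73.193 = 23.422 N acting down the slope.
Newton's second law for the box (up-slope positive): T − 28.099 − 23.422 = 8 a. For the hanging block (downward positive): 5.4 × 9.8 − T = 5.4 a.
Adding the two equations eliminates T: 1.399 = 13.4 a, so a = 0.1044 m/s².
Then from the hanging block's equation, T = 5.4 × (9.8 − 0.1044) = 52.356 N.

52 N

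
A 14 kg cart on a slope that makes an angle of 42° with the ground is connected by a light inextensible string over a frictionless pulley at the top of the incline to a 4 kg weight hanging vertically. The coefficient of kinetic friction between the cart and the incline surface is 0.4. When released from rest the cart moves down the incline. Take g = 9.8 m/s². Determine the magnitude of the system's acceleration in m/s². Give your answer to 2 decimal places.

For the cart on the incline: the weight component along the slope is m₁g sin 42° = 14 × 9.8 × 0.6691 = 91.801 N and the normal force is N = m₁g cos 42° = 101.959 N.
Kinetic friction opposes the cart's motion down the incline: f = μN = 0.4 × 101.959 = 40.784 N acting up the slope.
Newton's second law for the cart (down-slope positive): 91.801 − 40.784 − T = 14 a. For the hanging weight (upward positive): T − 4 × 9.8 = 4 a.
Adding the two equations eliminates T: 11.817 = 18 a, so a = 0.6565 m/s².

0.66 m/s²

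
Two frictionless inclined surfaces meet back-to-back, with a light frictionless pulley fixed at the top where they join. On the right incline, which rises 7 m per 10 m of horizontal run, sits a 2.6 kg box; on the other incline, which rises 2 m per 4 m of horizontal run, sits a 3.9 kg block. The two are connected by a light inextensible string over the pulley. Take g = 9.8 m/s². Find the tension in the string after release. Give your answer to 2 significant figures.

16 N

Resolve each weight along its own incline: the 2.6 kg mass has component 2.6 × 9.8 × sin 34.99° = 14.612 N down its slope, and the 3.9 kg mass has 3.9 × 9.8 × sin 26.57° = 17.093 N down its slope.
The 3.9 kg side's 17.093 N exceeds the other side's 14.612 N, so that mass slides down and the 2.6 kg mass slides up. Taking that direction as positive, Newton's second law for the whole system gives 17.093 − 14.612 = (2.6 + 3.9) a, so a = 2.481 / 6.5 = 0.3817 m/s².
For the 2.6 kg mass (up-slope positive): T − 14.612 = 2.6 × 0.3817, so T = 15.604 N.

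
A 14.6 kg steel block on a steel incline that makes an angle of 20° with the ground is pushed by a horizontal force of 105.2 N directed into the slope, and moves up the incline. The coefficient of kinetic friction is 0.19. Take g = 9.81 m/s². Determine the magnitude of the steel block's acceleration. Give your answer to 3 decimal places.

The horizontal push has components F cos 20° = 105.2 × 0.9397 = 98.856 N up the incline and F sin 20° = 105.2 × 0.3420 = 35.978 N pressing into the surface.
The normal force is therefore N = mg cos 20° + F sin 20° = 134.589 + 35.978 = 170.567 N, and kinetic friction down the slope is μN = 0.19 × 170.567 = 32.408 N.
Along the incline: F cos 20° − mg sin 20° − μN = ma, so 98.856 − 48.983 − 32.408 = 14.6 a, giving a = 1.1962 m/s².

1.196 m/s²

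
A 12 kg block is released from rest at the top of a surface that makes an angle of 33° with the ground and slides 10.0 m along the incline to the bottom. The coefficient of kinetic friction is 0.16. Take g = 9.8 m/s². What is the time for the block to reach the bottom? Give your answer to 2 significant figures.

2.2 s

The weight component along the incline is mg sin 33° = 64.050 N and the normal force is N = mg cos 33° = 98.628 N.
Friction up the slope is f = μN = 0.16 × 98.628 = 15.780 N, so the net downslope force is 64.050 − 15.780 = 48.270 N and a = 48.270 / 12 = 4.0225 m/s².
Starting from rest, L = ½at², so t = √(2L/a) = √(2 × 10.0 / 4.0225) = 2.2298 s.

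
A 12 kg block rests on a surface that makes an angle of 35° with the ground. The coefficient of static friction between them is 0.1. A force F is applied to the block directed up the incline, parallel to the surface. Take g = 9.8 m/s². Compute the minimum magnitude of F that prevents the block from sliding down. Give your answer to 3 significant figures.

57.8 N

The normal force is N = mg cos 35° = 96.332 N. With F at its minimum the block is on the verge of sliding down, so static friction is at its maximum μ_s N = 0.1 × 96.332 = 9.633 N and acts up the slope.
Equilibrium along the incline: F + μ_s N = mg sin 35°, so F = 67.453 − 9.633 = 57.820 N.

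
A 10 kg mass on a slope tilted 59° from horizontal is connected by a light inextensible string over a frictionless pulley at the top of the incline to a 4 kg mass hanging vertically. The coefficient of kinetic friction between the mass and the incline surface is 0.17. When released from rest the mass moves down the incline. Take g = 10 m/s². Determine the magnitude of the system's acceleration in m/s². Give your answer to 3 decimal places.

2.640 m/s²

For the mass on the incline: the weight component along the slope is m₁g sin 59° = 10 × 10 × 0.8572 = 85.720 N and the normal force is N = m₁g cos 59° = 51.504 N.
Kinetic friction opposes the mass's motion down the incline: f = μN = 0.17 × 51.504 = 8.756 N acting up the slope.
Newton's second law for the mass (down-slope positive): 85.720 − 8.756 − T = 10 a. For the hanging mass (upward positive): T − 4 × 10 = 4 a.
Adding the two equations eliminates T: 36.964 = 14 a, so a = 2.6403 m/s².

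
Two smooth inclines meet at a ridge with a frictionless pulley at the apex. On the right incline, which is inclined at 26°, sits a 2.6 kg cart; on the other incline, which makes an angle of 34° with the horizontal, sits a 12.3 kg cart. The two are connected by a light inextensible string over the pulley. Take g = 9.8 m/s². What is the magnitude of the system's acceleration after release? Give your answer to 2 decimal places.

Resolve each weight along its own incline: the 2.6 kg mass has component 2.6 × 9.8 × sin 26° = 11.170 N down its slope, and the 12.3 kg mass has 12.3 × 9.8 × sin 34° = 67.405 N down its slope.
The 12.3 kg side's 67.405 N exceeds the other side's 11.170 N, so that mass slides down and the 2.6 kg mass slides up. Taking that direction as positive, Newton's second law for the whole system gives 67.405 − 11.170 = (2.6 + 12.3) a, so a = 56.235 / 14.9 = 3.7742 m/s².

3.77 m/s²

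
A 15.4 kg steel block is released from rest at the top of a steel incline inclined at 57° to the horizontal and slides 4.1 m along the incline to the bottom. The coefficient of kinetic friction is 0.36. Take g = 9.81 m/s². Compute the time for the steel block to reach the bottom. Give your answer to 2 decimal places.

The weight component along the incline is mg sin 57° = 126.701 N and the normal force is N = mg cos 57° = 82.281 N.
Friction up the slope is f = μN = 0.36 × 82.281 = 29.621 N, so the net downslope force is 126.701 − 29.621 = 97.080 N and a = 97.080 / 15.4 = 6.3039 m/s².
Starting from rest, L = ½at², so t = √(2L/a) = √(2 × 4.1 / 6.3039) = 1.1405 s.

1.14 s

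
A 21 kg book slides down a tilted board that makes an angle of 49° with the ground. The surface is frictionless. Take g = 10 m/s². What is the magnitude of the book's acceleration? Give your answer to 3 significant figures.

Resolving the weight along the incline: the component pulling the book down the slope is mg sin 49° = 21 × 10 × 0.7547 = 158.487 N, and the normal force is N = mg cos 49° = 21 × 10 × 0.6561 = 137.781 N.
With no friction the net force along the incline is 158.487 N, so a = g sin 49° = 158.487 / 21 = 7.5470 m/s².

7.55 m/s²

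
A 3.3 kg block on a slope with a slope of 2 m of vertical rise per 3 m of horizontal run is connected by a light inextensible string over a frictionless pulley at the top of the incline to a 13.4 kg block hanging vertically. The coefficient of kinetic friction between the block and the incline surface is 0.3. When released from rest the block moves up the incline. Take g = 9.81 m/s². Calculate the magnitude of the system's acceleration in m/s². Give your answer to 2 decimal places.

6.31 m/s²

For the block on the incline: the weight component along the slope is m₁g sin 33.69° = 3.3 × 9.81 × 0.5547 = 17.957 N and the normal force is N = m₁g cos 33.69° = 26.936 N.
Kinetic friction opposes the block's motion up the incline: f = μN = 0.3 × 26.936 = 8.081 N acting down the slope.
Newton's second law for the block (up-slope positive): T − 17.957 − 8.081 = 3.3 a. For the hanging block (downward positive): 13.4 × 9.81 − T = 13.4 a.
Adding the two equations eliminates T: 105.416 = 16.7 a, so a = 6.3123 m/s².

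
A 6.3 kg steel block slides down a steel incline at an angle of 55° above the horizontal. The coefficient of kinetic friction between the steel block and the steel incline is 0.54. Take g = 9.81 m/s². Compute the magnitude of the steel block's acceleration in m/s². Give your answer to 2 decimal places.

5.00 m/s²

Resolving the weight along the incline: the component pulling the steel block down the slope is mg sin 55° = 6.3 × 9.81 × 0.8192 = 50.629 N, and the normal force is N = mg cos 55° = 6.3 × 9.81 × 0.5736 = 35.450 N.
Kinetic friction acts up the slope with magnitude f = μN = 0.54 × 35.450 = 19.143 N.
Net force along the incline is 50.629 − 19.143 = 31.486 N, so a = 31.486 / 6.3 = 4.9978 m/s².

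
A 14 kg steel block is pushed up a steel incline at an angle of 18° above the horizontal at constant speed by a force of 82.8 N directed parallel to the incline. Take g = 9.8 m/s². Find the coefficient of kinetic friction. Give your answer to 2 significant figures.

0.31

At constant speed ΣF = 0 along the incline. The applied 82.8 N acts up the slope; the weight component mg sin 18° = 42.397 N and kinetic friction μN both act down the slope.
So 82.8 = 42.397 + μ × 130.485, giving μ = (82.8 − 42.397) / 130.485 = 0.3096.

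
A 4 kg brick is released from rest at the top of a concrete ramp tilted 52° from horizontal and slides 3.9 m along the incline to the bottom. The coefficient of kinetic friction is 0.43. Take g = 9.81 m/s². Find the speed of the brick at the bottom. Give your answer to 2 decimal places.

6.33 m/s

The weight component along the incline is mg sin 52° = 30.922 N and the normal force is N = mg cos 52° = 24.159 N.
Friction up the slope is f = μN = 0.43 × 24.159 = 10.388 N, so the net downslope force is 30.922 − 10.388 = 20.534 N and a = 20.534 / 4 = 5.1335 m/s².
Starting from rest over a distance of 3.9 m, v² = 2aL = 2 × 5.1335 × 3.9 = 40.0413, so v = 6.3278 m/s.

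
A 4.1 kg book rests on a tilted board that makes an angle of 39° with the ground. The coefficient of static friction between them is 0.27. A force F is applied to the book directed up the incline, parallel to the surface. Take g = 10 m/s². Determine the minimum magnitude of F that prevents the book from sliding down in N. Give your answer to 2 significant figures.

The normal force is N = mg cos 39° = 31.863 N. With F at its minimum the book is on the verge of sliding down, so static friction is at its maximum μ_s N = 0.27 × 31.863 = 8.603 N and acts up the slope.
Equilibrium along the incline: F + μ_s N = mg sin 39°, so F = 25.802 − 8.603 = 17.199 N.

17 N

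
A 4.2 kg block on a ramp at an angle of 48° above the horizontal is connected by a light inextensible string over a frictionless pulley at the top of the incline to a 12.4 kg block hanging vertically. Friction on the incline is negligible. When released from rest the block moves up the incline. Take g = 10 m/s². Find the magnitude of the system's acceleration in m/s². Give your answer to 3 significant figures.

For the block on the incline: the weight component along the slope is m₁g sin 48° = 4.2 × 10 × 0.7431 = 31.210 N and the normal force is N = m₁g cos 48° = 28.103 N.
Newton's second law for the block (up-slope positive): T − 31.210 = 4.2 a. For the hanging block (downward positive): 12.4 × 10 − T = 12.4 a.
Adding the two equations eliminates T: 92.790 = 16.6 a, so a = 5.5898 m/s².

5.59 m/s²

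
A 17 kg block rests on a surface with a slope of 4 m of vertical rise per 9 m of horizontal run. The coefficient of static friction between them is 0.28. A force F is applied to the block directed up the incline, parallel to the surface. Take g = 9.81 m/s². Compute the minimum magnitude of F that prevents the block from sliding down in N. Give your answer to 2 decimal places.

The normal force is N = mg cos 23.96° = 152.396 N. With F at its minimum the block is on the verge of sliding down, so static friction is at its maximum μ_s N = 0.28 × 152.396 = 42.671 N and acts up the slope.
Equilibrium along the incline: F + μ_s N = mg sin 23.96°, so F = 67.732 − 42.671 = 25.061 N.

25.06 N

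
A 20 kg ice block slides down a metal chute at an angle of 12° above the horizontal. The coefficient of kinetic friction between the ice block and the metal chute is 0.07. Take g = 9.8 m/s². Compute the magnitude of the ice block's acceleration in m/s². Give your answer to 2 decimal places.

Resolving the weight along the incline: the component pulling the ice block down the slope is mg sin 12° = 20 × 9.8 × 0.2079 = 40.748 N, and the normal force is N = mg cos 12° = 20 × 9.8 × 0.9781 = 191.708 N.
Kinetic friction acts up the slope with magnitude f = μN = 0.07 × 191.708 = 13.420 N.
Net force along the incline is 40.748 − 13.420 = 27.328 N, so a = 27.328 / 20 = 1.3664 m/s².

1.37 m/s²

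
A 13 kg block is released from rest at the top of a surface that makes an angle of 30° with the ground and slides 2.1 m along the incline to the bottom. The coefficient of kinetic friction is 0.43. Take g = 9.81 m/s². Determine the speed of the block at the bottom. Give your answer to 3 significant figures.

2.29 m/s

The weight component along the incline is mg sin 30° = 63.765 N and the normal force is N = mg cos 30° = 110.444 N.
Friction up the slope is f = μN = 0.43 × 110.444 = 47.491 N, so the net downslope force is 63.765 − 47.491 = 16.274 N and a = 16.274 / 13 = 1.2518 m/s².
Starting from rest over a distance of 2.1 m, v² = 2aL = 2 × 1.2518 × 2.1 = 5.2576, so v = 2.2929 m/s.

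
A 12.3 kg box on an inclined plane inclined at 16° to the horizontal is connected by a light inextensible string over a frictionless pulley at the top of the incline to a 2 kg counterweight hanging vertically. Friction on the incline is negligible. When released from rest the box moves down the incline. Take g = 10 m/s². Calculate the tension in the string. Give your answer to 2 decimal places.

For the box on the incline: the weight component along the slope is m₁g sin 16° = 12.3 × 10 × 0.2756 = 33.899 N and the normal force is N = m₁g cos 16° = 118.235 N.
Newton's second law for the box (down-slope positive): 33.899 − T = 12.3 a. For the hanging counterweight (upward positive): T − 2 × 10 = 2 a.
Adding the two equations eliminates T: 13.899 = 14.3 a, so a = 0.9720 m/s².
Then from the hanging counterweight's equation, T = 2 × (10 + 0.9720) = 21.944 N.

21.94 N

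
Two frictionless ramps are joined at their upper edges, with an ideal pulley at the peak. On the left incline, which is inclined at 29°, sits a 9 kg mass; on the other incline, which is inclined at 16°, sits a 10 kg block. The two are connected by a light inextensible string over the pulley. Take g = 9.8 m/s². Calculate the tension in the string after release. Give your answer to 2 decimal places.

Resolve each weight along its own incline: the 9 kg mass has component 9 × 9.8 × sin 29° = 42.760 N down its slope, and the 10 kg mass has 10 × 9.8 × sin 16° = 27.012 N down its slope.
The 9 kg side's 42.760 N exceeds the other side's 27.012 N, so that mass slides down and the 10 kg mass slides up. Taking that direction as positive, Newton's second law for the whole system gives 42.760 − 27.012 = (9 + 10) a, so a = 15.748 / 19 = 0.8288 m/s².
For the 10 kg mass (up-slope positive): T − 27.012 = 10 × 0.8288, so T = 35.300 N.

35.30 N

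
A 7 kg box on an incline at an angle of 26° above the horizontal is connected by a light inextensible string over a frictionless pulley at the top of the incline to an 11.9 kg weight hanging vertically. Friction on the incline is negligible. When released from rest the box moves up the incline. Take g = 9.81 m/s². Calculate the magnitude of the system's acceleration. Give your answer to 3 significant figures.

For the box on the incline: the weight component along the slope is m₁g sin 26° = 7 × 9.81 × 0.4384 = 30.105 N and the normal force is N = m₁g cos 26° = 61.720 N.
Newton's second law for the box (up-slope positive): T − 30.105 = 7 a. For the hanging weight (downward positive): 11.9 × 9.81 − T = 11.9 a.
Adding the two equations eliminates T: 86.634 = 18.9 a, so a = 4.5838 m/s².

4.58 m/s²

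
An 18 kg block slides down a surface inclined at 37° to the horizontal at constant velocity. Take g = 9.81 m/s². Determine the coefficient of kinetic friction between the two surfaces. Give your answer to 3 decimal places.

At constant velocity the net force along the incline is zero: mg sin 37° = μ mg cos 37°.
So μ = tan 37° = 0.6018 / 0.7986 = 0.7536.

0.754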